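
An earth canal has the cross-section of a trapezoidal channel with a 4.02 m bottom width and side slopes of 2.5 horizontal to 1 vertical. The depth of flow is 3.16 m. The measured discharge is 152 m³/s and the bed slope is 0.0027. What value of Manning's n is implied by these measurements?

n = 0.019

With bottom width b = 4.02 m and side slope z = 2.5: A = (b + zy)y = (4.02 + 2.5×3.16)×3.16 = 37.67 m²; P = b + 2y√(1+z²) = 4.02 + 2×3.16×2.693 = 21.04 m.
Hydraulic radius R = A/P = 37.67/21.04 = 1.791 m.
Rearranging Manning's equation: n = (1/Q) A R^(2/3) S^(1/2) = (1/152) × 37.67 × 1.791^(2/3) × √0.0027 = 0.019.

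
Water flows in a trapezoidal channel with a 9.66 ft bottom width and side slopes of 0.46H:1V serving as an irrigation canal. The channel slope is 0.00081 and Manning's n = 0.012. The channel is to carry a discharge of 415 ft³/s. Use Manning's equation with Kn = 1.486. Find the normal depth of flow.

Manning's equation rearranged: A R^(2/3) = nQ / (1.486·√S) = 0.012 × 415 / (1.486 × √0.00081) = 117.8.
At y = 5.33 ft: A R^(2/3) = 134.8 — high.
At y = 4.91 ft: A R^(2/3) = 117.9 — matches.

y_n = 4.91 ft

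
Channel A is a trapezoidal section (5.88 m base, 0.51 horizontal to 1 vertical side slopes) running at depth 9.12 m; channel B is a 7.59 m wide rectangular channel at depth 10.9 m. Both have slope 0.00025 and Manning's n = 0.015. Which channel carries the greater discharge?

Channel A: With bottom width b = 5.88 m and side slope z = 0.51: A = (b + zy)y = (5.88 + 0.51×9.12)×9.12 = 96.04 m²; P = b + 2y√(1+z²) = 5.88 + 2×9.12×1.123 = 26.36 m. Hydraulic radius R = A/P = 96.04/26.36 = 3.644 m. Q_A = (1/0.015)·96.04·3.644^(2/3)·√0.00025 = 239.7 m³/s.
Channel B: Flow area A = b·y = 7.59 × 10.9 = 82.73 m². Wetted perimeter P = b + 2y = 7.59 + 2×10.9 = 29.39 m. Hydraulic radius R = A/P = 82.73/29.39 = 2.815 m. Q_B = (1/0.015)·82.73·2.815^(2/3)·√0.00025 = 173.9 m³/s.
Q_A = 239.7 m³/s vs Q_B = 173.9 m³/s, so channel A carries more.

channel A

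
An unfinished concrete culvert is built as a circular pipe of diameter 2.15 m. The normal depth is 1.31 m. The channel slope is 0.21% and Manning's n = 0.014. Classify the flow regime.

For a circular section of diameter D = 2.15 m at depth y = 1.31 m, the central angle is θ = 2 arccos(1 − 2y/D) = 3.582 rad. Then A = (D²/8)(θ − sin θ) = 2.316 m² and P = Dθ/2 = 3.851 m.
Hydraulic radius R = A/P = 2.316/3.851 = 0.6015 m.
V = (1/n) R^(2/3) √S = (1/0.014) × 0.6015^(2/3) × √0.0021 = 2.332 m/s. Hydraulic depth D_h = A/T = 2.316/2.098 = 1.104 m.
Froude number Fr = V/√(g·D_h) = 2.332/√(9.81×1.104) = 0.709, which is less than 1, so the flow is subcritical.

subcritical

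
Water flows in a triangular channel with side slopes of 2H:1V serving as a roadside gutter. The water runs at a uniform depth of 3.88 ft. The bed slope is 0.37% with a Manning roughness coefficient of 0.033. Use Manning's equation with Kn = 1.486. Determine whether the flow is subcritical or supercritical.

subcritical

For a triangular section with side slope z = 2: A = zy² = 2×3.88² = 30.11 ft²; P = 2y√(1+z²) = 2×3.88×2.236 = 17.35 ft.
Hydraulic radius R = A/P = 30.11/17.35 = 1.735 ft.
V = (1.486/n) R^(2/3) √S = (1.486/0.033) × 1.735^(2/3) × √0.0037 = 3.955 ft/s. Hydraulic depth D_h = A/T = 30.11/15.52 = 1.94 ft.
Froude number Fr = V/√(g·D_h) = 3.955/√(32.2×1.94) = 0.5, which is less than 1, so the flow is subcritical.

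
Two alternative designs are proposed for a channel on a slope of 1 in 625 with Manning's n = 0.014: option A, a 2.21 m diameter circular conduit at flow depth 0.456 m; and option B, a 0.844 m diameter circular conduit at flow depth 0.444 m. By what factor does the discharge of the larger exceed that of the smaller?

2.23

Channel A: For a circular section of diameter D = 2.21 m at depth y = 0.456 m, the central angle is θ = 2 arccos(1 − 2y/D) = 1.886 rad. Then A = (D²/8)(θ − sin θ) = 0.5711 m² and P = Dθ/2 = 2.084 m. Hydraulic radius R = A/P = 0.5711/2.084 = 0.274 m. Q_A = (1/0.014)·0.5711·0.274^(2/3)·√0.0016 = 0.6883 m³/s.
Channel B: For a circular section of diameter D = 0.844 m at depth y = 0.444 m, the central angle is θ = 2 arccos(1 − 2y/D) = 3.246 rad. Then A = (D²/8)(θ − sin θ) = 0.2983 m² and P = Dθ/2 = 1.37 m. Hydraulic radius R = A/P = 0.2983/1.37 = 0.2178 m. Q_B = (1/0.014)·0.2983·0.2178^(2/3)·√0.0016 = 0.3085 m³/s.
The larger discharge is 0.6883 m³/s and the smaller is 0.3085 m³/s; the ratio is 2.23.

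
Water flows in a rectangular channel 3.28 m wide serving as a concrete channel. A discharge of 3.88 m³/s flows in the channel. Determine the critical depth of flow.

For a rectangular channel, critical depth y_c = (q²/g)^(1/3) where q = Q/b = 3.88/3.28 = 1.183 m²/s.
So y_c = (1.183²/9.81)^(1/3) = 0.522 m.

y_c = 0.522 m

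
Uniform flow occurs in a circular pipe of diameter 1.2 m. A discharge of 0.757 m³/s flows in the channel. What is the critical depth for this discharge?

y_c = 0.468 m

At critical depth, Q² T / (g A³) = 1, i.e. A³/T = Q²/g = 0.757²/9.81 = 0.05841.
At y = 0.393 m: A³/T = 0.02967 — too small.
At y = 0.52 m: A³/T = 0.08717 — too large.
At y = 0.468 m: A³/T = 0.05818 — close enough.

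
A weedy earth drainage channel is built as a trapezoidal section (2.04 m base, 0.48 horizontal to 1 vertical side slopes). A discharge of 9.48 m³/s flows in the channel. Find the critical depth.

At critical depth, Q² T / (g A³) = 1, i.e. A³/T = Q²/g = 9.48²/9.81 = 9.161.
At y = 0.846 m: A³/T = 3.107 — short.
At y = 1.48 m: A³/T = 19.49 — over.
At y = 1.18 m: A³/T = 9.169 — ≈ 9.161.

y_c = 1.18 m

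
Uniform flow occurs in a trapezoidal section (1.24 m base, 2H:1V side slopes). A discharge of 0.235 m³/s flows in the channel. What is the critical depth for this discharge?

At critical depth, Q² T / (g A³) = 1, i.e. A³/T = Q²/g = 0.235²/9.81 = 0.005629.
At y = 0.174 m: A³/T = 0.0109 — too large.
At y = 0.109 m: A³/T = 0.002395 — too small.
At y = 0.142 m: A³/T = 0.005606 — close enough.

y_c = 0.142 m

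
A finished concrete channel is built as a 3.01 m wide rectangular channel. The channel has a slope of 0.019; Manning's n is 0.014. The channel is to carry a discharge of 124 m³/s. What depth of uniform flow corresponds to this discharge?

Manning's equation rearranged: A R^(2/3) = nQ / (1·√S) = 0.014 × 124 / (√0.019) = 12.59.
Try y = 3.23 m: A R^(2/3) = 9.894 — low.
Try y = 4.95 m: A R^(2/3) = 16.39 — high.
Try y = 3.95 m: A R^(2/3) = 12.59 — matches.

y_n = 3.95 m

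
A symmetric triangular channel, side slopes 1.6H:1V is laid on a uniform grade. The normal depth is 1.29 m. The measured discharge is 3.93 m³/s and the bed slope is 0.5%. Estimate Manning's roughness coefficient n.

For a triangular section with side slope z = 1.6: A = zy² = 1.6×1.29² = 2.663 m²; P = 2y√(1+z²) = 2×1.29×1.887 = 4.868 m.
Hydraulic radius R = A/P = 2.663/4.868 = 0.547 m.
Rearranging Manning's equation: n = (1/Q) A R^(2/3) S^(1/2) = (1/3.93) × 2.663 × 0.547^(2/3) × √0.005 = 0.032.

n = 0.032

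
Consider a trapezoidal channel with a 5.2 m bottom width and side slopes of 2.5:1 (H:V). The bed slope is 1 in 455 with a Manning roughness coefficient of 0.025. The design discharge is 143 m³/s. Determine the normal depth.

Manning's equation rearranged: A R^(2/3) = nQ / (1·√S) = 0.025 × 143 / (√0.002198) = 76.26.
Try y = 2.79 m: A R^(2/3) = 48 — short.
Try y = 4.2 m: A R^(2/3) = 117.2 — over.
Try y = 3.46 m: A R^(2/3) = 76.34 — close enough.

y_n = 3.46 m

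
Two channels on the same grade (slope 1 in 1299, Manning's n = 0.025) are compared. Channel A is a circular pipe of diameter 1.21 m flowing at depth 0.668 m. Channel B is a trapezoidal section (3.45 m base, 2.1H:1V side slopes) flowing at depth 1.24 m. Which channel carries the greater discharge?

channel B

Channel A: For a circular section of diameter D = 1.21 m at depth y = 0.668 m, the central angle is θ = 2 arccos(1 − 2y/D) = 3.35 rad. Then A = (D²/8)(θ − sin θ) = 0.651 m² and P = Dθ/2 = 2.027 m. Hydraulic radius R = A/P = 0.651/2.027 = 0.3212 m. Q_A = (1/0.025)·0.651·0.3212^(2/3)·√0.0007698 = 0.3389 m³/s.
Channel B: With bottom width b = 3.45 m and side slope z = 2.1: A = (b + zy)y = (3.45 + 2.1×1.24)×1.24 = 7.507 m²; P = b + 2y√(1+z²) = 3.45 + 2×1.24×2.326 = 9.218 m. Hydraulic radius R = A/P = 7.507/9.218 = 0.8144 m. Q_B = (1/0.025)·7.507·0.8144^(2/3)·√0.0007698 = 7.265 m³/s.
Q_A = 0.3389 m³/s vs Q_B = 7.265 m³/s, so channel B carries more.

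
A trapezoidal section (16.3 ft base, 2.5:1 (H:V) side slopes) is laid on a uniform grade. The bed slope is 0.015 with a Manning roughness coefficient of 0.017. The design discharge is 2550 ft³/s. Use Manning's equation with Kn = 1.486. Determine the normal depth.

y_n = 4.29 ft

Manning's equation rearranged: A R^(2/3) = nQ / (1.486·√S) = 0.017 × 2550 / (1.486 × √0.015) = 238.2.
At y = 3.13 ft: A R^(2/3) = 130.7 — short.
At y = 5.06 ft: A R^(2/3) = 328.9 — over.
At y = 4.29 ft: A R^(2/3) = 238.1 — ≈ 238.2.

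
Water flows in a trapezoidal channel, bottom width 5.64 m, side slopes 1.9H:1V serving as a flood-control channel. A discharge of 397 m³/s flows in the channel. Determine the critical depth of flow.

At critical depth, Q² T / (g A³) = 1, i.e. A³/T = Q²/g = 397²/9.81 = 16070.
Try y = 6.19 m: A³/T = 42850 — over.
Try y = 4.89 m: A³/T = 16070 — close enough.

y_c = 4.89 m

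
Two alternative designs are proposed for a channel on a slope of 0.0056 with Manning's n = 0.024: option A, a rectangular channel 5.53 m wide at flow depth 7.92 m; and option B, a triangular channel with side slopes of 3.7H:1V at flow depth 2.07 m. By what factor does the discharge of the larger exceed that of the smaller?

4.46

Channel A: Flow area A = b·y = 5.53 × 7.92 = 43.8 m². Wetted perimeter P = b + 2y = 5.53 + 2×7.92 = 21.37 m. Hydraulic radius R = A/P = 43.8/21.37 = 2.049 m. Q_A = (1/0.024)·43.8·2.049^(2/3)·√0.0056 = 220.3 m³/s.
Channel B: For a triangular section with side slope z = 3.7: A = zy² = 3.7×2.07² = 15.85 m²; P = 2y√(1+z²) = 2×2.07×3.833 = 15.87 m. Hydraulic radius R = A/P = 15.85/15.87 = 0.9992 m. Q_B = (1/0.024)·15.85·0.9992^(2/3)·√0.0056 = 49.41 m³/s.
The larger discharge is 220.3 m³/s and the smaller is 49.41 m³/s; the ratio is 4.46.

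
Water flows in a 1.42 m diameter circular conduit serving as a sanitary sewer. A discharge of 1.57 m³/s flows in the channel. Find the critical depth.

y_c = 0.651 m

At critical depth, Q² T / (g A³) = 1, i.e. A³/T = Q²/g = 1.57²/9.81 = 0.2513.
Try y = 0.485 m: A³/T = 0.08097 — too small.
Try y = 0.773 m: A³/T = 0.4838 — too large.
Try y = 0.651 m: A³/T = 0.251 — close enough.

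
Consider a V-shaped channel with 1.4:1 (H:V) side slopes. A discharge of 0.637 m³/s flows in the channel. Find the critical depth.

y_c = 0.531 m

At critical depth, Q² T / (g A³) = 1, i.e. A³/T = Q²/g = 0.637²/9.81 = 0.04136.
Trying y = 0.614 m: A³/T = 0.08552 — high.
Trying y = 0.425 m: A³/T = 0.01359 — low.
Trying y = 0.531 m: A³/T = 0.04137 — matches.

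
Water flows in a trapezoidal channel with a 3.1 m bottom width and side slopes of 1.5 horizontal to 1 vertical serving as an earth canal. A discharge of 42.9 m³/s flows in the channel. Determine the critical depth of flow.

y_c = 1.97 m

At critical depth, Q² T / (g A³) = 1, i.e. A³/T = Q²/g = 42.9²/9.81 = 187.6.
Try y = 1.51 m: A³/T = 69.68 — low.
Try y = 2.34 m: A³/T = 365.7 — high.
Try y = 1.97 m: A³/T = 188.4 — matches.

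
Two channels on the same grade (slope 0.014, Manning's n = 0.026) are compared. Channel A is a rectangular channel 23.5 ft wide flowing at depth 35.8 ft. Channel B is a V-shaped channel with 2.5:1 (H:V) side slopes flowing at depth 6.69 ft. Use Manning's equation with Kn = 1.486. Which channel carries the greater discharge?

Channel A: Flow area A = b·y = 23.5 × 35.8 = 841.3 ft². Wetted perimeter P = b + 2y = 23.5 + 2×35.8 = 95.1 ft. Hydraulic radius R = A/P = 841.3/95.1 = 8.846 ft. Q_A = (1.486/0.026)·841.3·8.846^(2/3)·√0.014 = 24340 ft³/s.
Channel B: For a triangular section with side slope z = 2.5: A = zy² = 2.5×6.69² = 111.9 ft²; P = 2y√(1+z²) = 2×6.69×2.693 = 36.03 ft. Hydraulic radius R = A/P = 111.9/36.03 = 3.106 ft. Q_B = (1.486/0.026)·111.9·3.106^(2/3)·√0.014 = 1611 ft³/s.
Q_A = 24340 ft³/s vs Q_B = 1611 ft³/s, so channel A carries more.

channel A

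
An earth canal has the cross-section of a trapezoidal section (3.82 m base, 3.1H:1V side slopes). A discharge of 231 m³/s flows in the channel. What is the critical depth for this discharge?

At critical depth, Q² T / (g A³) = 1, i.e. A³/T = Q²/g = 231²/9.81 = 5439.
Try y = 4.24 m: A³/T = 12360 — over.
Try y = 2.84 m: A³/T = 2151 — short.
Try y = 3.52 m: A³/T = 5438 — ≈ 5439.

y_c = 3.52 m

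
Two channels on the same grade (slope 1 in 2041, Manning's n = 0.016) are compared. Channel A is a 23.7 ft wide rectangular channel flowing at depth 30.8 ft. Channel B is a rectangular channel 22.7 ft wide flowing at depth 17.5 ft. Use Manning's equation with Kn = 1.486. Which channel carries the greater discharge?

Channel A: Flow area A = b·y = 23.7 × 30.8 = 730 ft². Wetted perimeter P = b + 2y = 23.7 + 2×30.8 = 85.3 ft. Hydraulic radius R = A/P = 730/85.3 = 8.558 ft. Q_A = (1.486/0.016)·730·8.558^(2/3)·√0.00049 = 6278 ft³/s.
Channel B: Flow area A = b·y = 22.7 × 17.5 = 397.2 ft². Wetted perimeter P = b + 2y = 22.7 + 2×17.5 = 57.7 ft. Hydraulic radius R = A/P = 397.2/57.7 = 6.885 ft. Q_B = (1.486/0.016)·397.2·6.885^(2/3)·√0.00049 = 2956 ft³/s.
Q_A = 6278 ft³/s vs Q_B = 2956 ft³/s, so channel A carries more.

channel A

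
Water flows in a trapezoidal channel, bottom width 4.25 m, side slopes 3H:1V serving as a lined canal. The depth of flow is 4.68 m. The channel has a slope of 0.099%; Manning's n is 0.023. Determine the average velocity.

With bottom width b = 4.25 m and side slope z = 3: A = (b + zy)y = (4.25 + 3×4.68)×4.68 = 85.6 m²; P = b + 2y√(1+z²) = 4.25 + 2×4.68×3.162 = 33.85 m.
Hydraulic radius R = A/P = 85.6/33.85 = 2.529 m.
From Manning's equation, V = (1/n) R^(2/3) S^(1/2) = (1/0.023) × 2.529^(2/3) × 0.00099^(1/2) = 2.54 m/s.

V = 2.54 m/s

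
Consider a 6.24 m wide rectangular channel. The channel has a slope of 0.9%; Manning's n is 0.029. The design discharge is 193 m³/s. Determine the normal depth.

Manning's equation rearranged: A R^(2/3) = nQ / (1·√S) = 0.029 × 193 / (√0.009) = 59.
Try y = 7.14 m: A R^(2/3) = 74.71 — over.
Try y = 4.24 m: A R^(2/3) = 39.11 — short.
Try y = 5.88 m: A R^(2/3) = 58.99 — close enough.

y_n = 5.88 m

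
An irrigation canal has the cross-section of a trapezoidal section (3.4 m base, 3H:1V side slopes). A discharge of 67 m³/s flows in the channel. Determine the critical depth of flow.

y_c = 2.03 m

At critical depth, Q² T / (g A³) = 1, i.e. A³/T = Q²/g = 67²/9.81 = 457.6.
Trying y = 1.46 m: A³/T = 120.5 — too small.
Trying y = 2.2 m: A³/T = 641.4 — too large.
Trying y = 2.03 m: A³/T = 458.9 — close enough.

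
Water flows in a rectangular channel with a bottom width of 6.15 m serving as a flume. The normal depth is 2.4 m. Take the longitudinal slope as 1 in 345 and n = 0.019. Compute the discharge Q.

Q = 51 m³/s

Flow area A = b·y = 6.15 × 2.4 = 14.76 m². Wetted perimeter P = b + 2y = 6.15 + 2×2.4 = 10.95 m.
Hydraulic radius R = A/P = 14.76/10.95 = 1.348 m.
Manning's equation: Q = (1/n) A R^(2/3) S^(1/2) = (1/0.019) × 14.76 × 1.348^(2/3) × 0.002899^(1/2) = 51 m³/s.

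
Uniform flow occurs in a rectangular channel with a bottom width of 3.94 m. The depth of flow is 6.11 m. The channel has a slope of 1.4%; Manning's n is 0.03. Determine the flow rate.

Q = 124 m³/s

Flow area A = b·y = 3.94 × 6.11 = 24.07 m². Wetted perimeter P = b + 2y = 3.94 + 2×6.11 = 16.16 m.
Hydraulic radius R = A/P = 24.07/16.16 = 1.49 m.
Manning's equation: Q = (1/n) A R^(2/3) S^(1/2) = (1/0.03) × 24.07 × 1.49^(2/3) × 0.014^(1/2) = 124 m³/s.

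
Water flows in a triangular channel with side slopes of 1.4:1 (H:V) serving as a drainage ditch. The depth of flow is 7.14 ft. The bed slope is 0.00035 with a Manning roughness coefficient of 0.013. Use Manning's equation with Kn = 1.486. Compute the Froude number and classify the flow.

subcritical

For a triangular section with side slope z = 1.4: A = zy² = 1.4×7.14² = 71.37 ft²; P = 2y√(1+z²) = 2×7.14×1.72 = 24.57 ft.
Hydraulic radius R = A/P = 71.37/24.57 = 2.905 ft.
V = (1.486/n) R^(2/3) √S = (1.486/0.013) × 2.905^(2/3) × √0.00035 = 4.354 ft/s. Hydraulic depth D_h = A/T = 71.37/19.99 = 3.57 ft.
Froude number Fr = V/√(g·D_h) = 4.354/√(32.2×3.57) = 0.406, which is less than 1, so the flow is subcritical.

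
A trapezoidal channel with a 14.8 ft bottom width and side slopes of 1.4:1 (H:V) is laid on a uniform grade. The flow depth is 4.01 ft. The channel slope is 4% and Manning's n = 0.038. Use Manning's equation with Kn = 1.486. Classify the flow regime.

supercritical

With bottom width b = 14.8 ft and side slope z = 1.4: A = (b + zy)y = (14.8 + 1.4×4.01)×4.01 = 81.86 ft²; P = b + 2y√(1+z²) = 14.8 + 2×4.01×1.72 = 28.6 ft.
Hydraulic radius R = A/P = 81.86/28.6 = 2.862 ft.
V = (1.486/n) R^(2/3) √S = (1.486/0.038) × 2.862^(2/3) × √0.04 = 15.77 ft/s. Hydraulic depth D_h = A/T = 81.86/26.03 = 3.145 ft.
Froude number Fr = V/√(g·D_h) = 15.77/√(32.2×3.145) = 1.57, which is greater than 1, so the flow is supercritical.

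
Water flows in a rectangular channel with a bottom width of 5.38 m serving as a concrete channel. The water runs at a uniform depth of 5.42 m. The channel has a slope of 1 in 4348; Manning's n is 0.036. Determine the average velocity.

Flow area A = b·y = 5.38 × 5.42 = 29.16 m². Wetted perimeter P = b + 2y = 5.38 + 2×5.42 = 16.22 m.
Hydraulic radius R = A/P = 29.16/16.22 = 1.798 m.
From Manning's equation, V = (1/n) R^(2/3) S^(1/2) = (1/0.036) × 1.798^(2/3) × 0.00023^(1/2) = 0.623 m/s.

V = 0.623 m/s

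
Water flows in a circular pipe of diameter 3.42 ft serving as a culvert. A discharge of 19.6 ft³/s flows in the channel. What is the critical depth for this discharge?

y_c = 1.36 ft

At critical depth, Q² T / (g A³) = 1, i.e. A³/T = Q²/g = 19.6²/32.2 = 11.93.
Trying y = 1.12 ft: A³/T = 5.578 — short.
Trying y = 1.36 ft: A³/T = 11.79 — ≈ 11.93.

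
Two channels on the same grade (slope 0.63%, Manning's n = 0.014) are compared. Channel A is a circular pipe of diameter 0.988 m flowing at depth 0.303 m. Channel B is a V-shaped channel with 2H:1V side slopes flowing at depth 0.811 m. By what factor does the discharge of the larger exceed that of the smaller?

10.8

Channel A: For a circular section of diameter D = 0.988 m at depth y = 0.303 m, the central angle is θ = 2 arccos(1 − 2y/D) = 2.348 rad. Then A = (D²/8)(θ − sin θ) = 0.1994 m² and P = Dθ/2 = 1.16 m. Hydraulic radius R = A/P = 0.1994/1.16 = 0.172 m. Q_A = (1/0.014)·0.1994·0.172^(2/3)·√0.0063 = 0.3497 m³/s.
Channel B: For a triangular section with side slope z = 2: A = zy² = 2×0.811² = 1.315 m²; P = 2y√(1+z²) = 2×0.811×2.236 = 3.627 m. Hydraulic radius R = A/P = 1.315/3.627 = 0.3627 m. Q_B = (1/0.014)·1.315·0.3627^(2/3)·√0.0063 = 3.793 m³/s.
The larger discharge is 3.793 m³/s and the smaller is 0.3497 m³/s; the ratio is 10.8.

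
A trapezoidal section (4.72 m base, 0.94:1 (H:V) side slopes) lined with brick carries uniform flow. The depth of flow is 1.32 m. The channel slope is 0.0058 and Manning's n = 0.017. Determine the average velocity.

With bottom width b = 4.72 m and side slope z = 0.94: A = (b + zy)y = (4.72 + 0.94×1.32)×1.32 = 7.868 m²; P = b + 2y√(1+z²) = 4.72 + 2×1.32×1.372 = 8.343 m.
Hydraulic radius R = A/P = 7.868/8.343 = 0.9431 m.
From Manning's equation, V = (1/n) R^(2/3) S^(1/2) = (1/0.017) × 0.9431^(2/3) × 0.0058^(1/2) = 4.31 m/s.

V = 4.31 m/s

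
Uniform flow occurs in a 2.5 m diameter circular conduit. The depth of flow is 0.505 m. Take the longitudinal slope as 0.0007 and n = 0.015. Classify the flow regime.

subcritical

For a circular section of diameter D = 2.5 m at depth y = 0.505 m, the central angle is θ = 2 arccos(1 − 2y/D) = 1.865 rad. Then A = (D²/8)(θ − sin θ) = 0.7089 m² and P = Dθ/2 = 2.331 m.
Hydraulic radius R = A/P = 0.7089/2.331 = 0.3042 m.
V = (1/n) R^(2/3) √S = (1/0.015) × 0.3042^(2/3) × √0.0007 = 0.7977 m/s. Hydraulic depth D_h = A/T = 0.7089/2.007 = 0.3531 m.
Froude number Fr = V/√(g·D_h) = 0.7977/√(9.81×0.3531) = 0.429, which is less than 1, so the flow is subcritical.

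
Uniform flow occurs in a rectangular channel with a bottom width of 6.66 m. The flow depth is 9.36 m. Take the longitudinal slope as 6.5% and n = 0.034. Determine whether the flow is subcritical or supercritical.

supercritical

Flow area A = b·y = 6.66 × 9.36 = 62.34 m². Wetted perimeter P = b + 2y = 6.66 + 2×9.36 = 25.38 m.
Hydraulic radius R = A/P = 62.34/25.38 = 2.456 m.
V = (1/n) R^(2/3) √S = (1/0.034) × 2.456^(2/3) × √0.065 = 13.65 m/s. Hydraulic depth D_h = A/T = 62.34/6.66 = 9.36 m.
Froude number Fr = V/√(g·D_h) = 13.65/√(9.81×9.36) = 1.42, which is greater than 1, so the flow is supercritical.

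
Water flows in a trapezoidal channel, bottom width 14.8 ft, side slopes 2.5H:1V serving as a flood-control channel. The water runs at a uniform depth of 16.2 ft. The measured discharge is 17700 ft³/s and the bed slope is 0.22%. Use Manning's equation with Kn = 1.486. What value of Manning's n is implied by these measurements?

With bottom width b = 14.8 ft and side slope z = 2.5: A = (b + zy)y = (14.8 + 2.5×16.2)×16.2 = 895.9 ft²; P = b + 2y√(1+z²) = 14.8 + 2×16.2×2.693 = 102 ft.
Hydraulic radius R = A/P = 895.9/102 = 8.78 ft.
Rearranging Manning's equation: n = (1.486/Q) A R^(2/3) S^(1/2) = (1.486/17700) × 895.9 × 8.78^(2/3) × √0.0022 = 0.015.

n = 0.015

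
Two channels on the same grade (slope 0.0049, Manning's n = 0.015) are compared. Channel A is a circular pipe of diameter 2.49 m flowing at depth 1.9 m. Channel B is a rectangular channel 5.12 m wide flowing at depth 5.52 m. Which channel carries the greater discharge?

channel B

Channel A: For a circular section of diameter D = 2.49 m at depth y = 1.9 m, the central angle is θ = 2 arccos(1 − 2y/D) = 4.25 rad. Then A = (D²/8)(θ − sin θ) = 3.987 m² and P = Dθ/2 = 5.291 m. Hydraulic radius R = A/P = 3.987/5.291 = 0.7536 m. Q_A = (1/0.015)·3.987·0.7536^(2/3)·√0.0049 = 15.41 m³/s.
Channel B: Flow area A = b·y = 5.12 × 5.52 = 28.26 m². Wetted perimeter P = b + 2y = 5.12 + 2×5.52 = 16.16 m. Hydraulic radius R = A/P = 28.26/16.16 = 1.749 m. Q_B = (1/0.015)·28.26·1.749^(2/3)·√0.0049 = 191.5 m³/s.
Q_A = 15.41 m³/s vs Q_B = 191.5 m³/s, so channel B carries more.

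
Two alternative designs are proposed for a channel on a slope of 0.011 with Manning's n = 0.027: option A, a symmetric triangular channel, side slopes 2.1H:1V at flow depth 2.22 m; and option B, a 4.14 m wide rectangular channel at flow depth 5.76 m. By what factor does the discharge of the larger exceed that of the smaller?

Channel A: For a triangular section with side slope z = 2.1: A = zy² = 2.1×2.22² = 10.35 m²; P = 2y√(1+z²) = 2×2.22×2.326 = 10.33 m. Hydraulic radius R = A/P = 10.35/10.33 = 1.002 m. Q_A = (1/0.027)·10.35·1.002^(2/3)·√0.011 = 40.26 m³/s.
Channel B: Flow area A = b·y = 4.14 × 5.76 = 23.85 m². Wetted perimeter P = b + 2y = 4.14 + 2×5.76 = 15.66 m. Hydraulic radius R = A/P = 23.85/15.66 = 1.523 m. Q_B = (1/0.027)·23.85·1.523^(2/3)·√0.011 = 122.6 m³/s.
The larger discharge is 122.6 m³/s and the smaller is 40.26 m³/s; the ratio is 3.05.

3.05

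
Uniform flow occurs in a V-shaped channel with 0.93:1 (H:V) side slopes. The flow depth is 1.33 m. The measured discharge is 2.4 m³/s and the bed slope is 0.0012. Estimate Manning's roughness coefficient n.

n = 0.014

For a triangular section with side slope z = 0.93: A = zy² = 0.93×1.33² = 1.645 m²; P = 2y√(1+z²) = 2×1.33×1.366 = 3.633 m.
Hydraulic radius R = A/P = 1.645/3.633 = 0.4529 m.
Rearranging Manning's equation: n = (1/Q) A R^(2/3) S^(1/2) = (1/2.4) × 1.645 × 0.4529^(2/3) × √0.0012 = 0.014.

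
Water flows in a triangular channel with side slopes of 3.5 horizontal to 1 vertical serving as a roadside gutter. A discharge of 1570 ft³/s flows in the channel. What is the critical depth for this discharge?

At critical depth, Q² T / (g A³) = 1, i.e. A³/T = Q²/g = 1570²/32.2 = 76550.
At y = 5.59 ft: A³/T = 33430 — short.
At y = 8.39 ft: A³/T = 254600 — over.
At y = 6.6 ft: A³/T = 76710 — close enough.

y_c = 6.6 ft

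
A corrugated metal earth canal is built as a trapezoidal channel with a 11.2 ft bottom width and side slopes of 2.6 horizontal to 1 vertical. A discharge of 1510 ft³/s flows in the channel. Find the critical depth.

At critical depth, Q² T / (g A³) = 1, i.e. A³/T = Q²/g = 1510²/32.2 = 70810.
Try y = 6.59 ft: A³/T = 143200 — too large.
Try y = 4.9 ft: A³/T = 44010 — too small.
Try y = 5.53 ft: A³/T = 70830 — ≈ 70810.

y_c = 5.53 ft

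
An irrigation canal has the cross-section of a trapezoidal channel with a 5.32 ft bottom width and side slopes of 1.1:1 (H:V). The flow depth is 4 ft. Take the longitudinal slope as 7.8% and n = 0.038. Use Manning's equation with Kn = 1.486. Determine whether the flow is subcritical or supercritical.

supercritical

With bottom width b = 5.32 ft and side slope z = 1.1: A = (b + zy)y = (5.32 + 1.1×4)×4 = 38.88 ft²; P = b + 2y√(1+z²) = 5.32 + 2×4×1.487 = 17.21 ft.
Hydraulic radius R = A/P = 38.88/17.21 = 2.259 ft.
V = (1.486/n) R^(2/3) √S = (1.486/0.038) × 2.259^(2/3) × √0.078 = 18.8 ft/s. Hydraulic depth D_h = A/T = 38.88/14.12 = 2.754 ft.
Froude number Fr = V/√(g·D_h) = 18.8/√(32.2×2.754) = 2, which is greater than 1, so the flow is supercritical.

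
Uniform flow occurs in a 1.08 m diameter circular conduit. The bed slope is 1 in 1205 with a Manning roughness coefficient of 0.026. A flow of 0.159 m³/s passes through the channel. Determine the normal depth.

y_n = 0.458 m

Manning's equation rearranged: A R^(2/3) = nQ / (1·√S) = 0.026 × 0.159 / (√0.0008299) = 0.1435.
Trying y = 0.351 m: A R^(2/3) = 0.08742 — short.
Trying y = 0.458 m: A R^(2/3) = 0.1434 — matches.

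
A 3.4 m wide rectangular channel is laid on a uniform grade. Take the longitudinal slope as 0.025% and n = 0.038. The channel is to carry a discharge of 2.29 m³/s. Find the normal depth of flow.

y_n = 1.78 m

Manning's equation rearranged: A R^(2/3) = nQ / (1·√S) = 0.038 × 2.29 / (√0.00025) = 5.504.
At y = 2.02 m: A R^(2/3) = 6.511 — over.
At y = 1.53 m: A R^(2/3) = 4.503 — short.
At y = 1.78 m: A R^(2/3) = 5.513 — matches.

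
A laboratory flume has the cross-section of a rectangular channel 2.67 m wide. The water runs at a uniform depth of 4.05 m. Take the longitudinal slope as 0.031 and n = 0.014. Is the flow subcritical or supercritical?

Flow area A = b·y = 2.67 × 4.05 = 10.81 m². Wetted perimeter P = b + 2y = 2.67 + 2×4.05 = 10.77 m.
Hydraulic radius R = A/P = 10.81/10.77 = 1.004 m.
V = (1/n) R^(2/3) √S = (1/0.014) × 1.004^(2/3) × √0.031 = 12.61 m/s. Hydraulic depth D_h = A/T = 10.81/2.67 = 4.05 m.
Froude number Fr = V/√(g·D_h) = 12.61/√(9.81×4.05) = 2, which is greater than 1, so the flow is supercritical.

supercritical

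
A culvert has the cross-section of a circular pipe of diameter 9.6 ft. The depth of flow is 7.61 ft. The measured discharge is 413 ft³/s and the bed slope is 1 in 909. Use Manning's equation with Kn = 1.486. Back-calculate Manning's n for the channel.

For a circular section of diameter D = 9.6 ft at depth y = 7.61 ft, the central angle is θ = 2 arccos(1 − 2y/D) = 4.392 rad. Then A = (D²/8)(θ − sin θ) = 61.54 ft² and P = Dθ/2 = 21.08 ft.
Hydraulic radius R = A/P = 61.54/21.08 = 2.919 ft.
Rearranging Manning's equation: n = (1.486/Q) A R^(2/3) S^(1/2) = (1.486/413) × 61.54 × 2.919^(2/3) × √0.0011 = 0.015.

n = 0.015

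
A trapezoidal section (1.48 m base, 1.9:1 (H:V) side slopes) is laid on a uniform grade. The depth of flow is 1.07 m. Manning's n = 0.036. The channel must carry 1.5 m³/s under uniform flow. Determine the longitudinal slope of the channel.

S = 0.000391

With bottom width b = 1.48 m and side slope z = 1.9: A = (b + zy)y = (1.48 + 1.9×1.07)×1.07 = 3.759 m²; P = b + 2y√(1+z²) = 1.48 + 2×1.07×2.147 = 6.075 m.
Hydraulic radius R = A/P = 3.759/6.075 = 0.6188 m.
From Manning's equation, S = [nQ / (1 A R^(2/3))]² = [0.036 × 1.5 / (1 × 3.759 × 0.6188^(2/3))]² = 0.000391.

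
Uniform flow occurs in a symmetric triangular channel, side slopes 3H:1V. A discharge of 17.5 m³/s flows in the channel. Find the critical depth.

At critical depth, Q² T / (g A³) = 1, i.e. A³/T = Q²/g = 17.5²/9.81 = 31.22.
At y = 1.3 m: A³/T = 16.71 — too small.
At y = 1.74 m: A³/T = 71.77 — too large.
At y = 1.47 m: A³/T = 30.89 — close enough.

y_c = 1.47 m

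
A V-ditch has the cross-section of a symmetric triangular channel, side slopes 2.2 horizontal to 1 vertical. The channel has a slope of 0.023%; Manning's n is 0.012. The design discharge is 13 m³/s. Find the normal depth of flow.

y_n = 2.17 m

Manning's equation rearranged: A R^(2/3) = nQ / (1·√S) = 0.012 × 13 / (√0.00023) = 10.29.
Try y = 1.64 m: A R^(2/3) = 4.869 — low.
Try y = 2.6 m: A R^(2/3) = 16.64 — high.
Try y = 2.17 m: A R^(2/3) = 10.27 — matches.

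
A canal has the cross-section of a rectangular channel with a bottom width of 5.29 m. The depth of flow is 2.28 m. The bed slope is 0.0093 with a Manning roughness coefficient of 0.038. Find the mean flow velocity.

V = 2.9 m/s

Flow area A = b·y = 5.29 × 2.28 = 12.06 m². Wetted perimeter P = b + 2y = 5.29 + 2×2.28 = 9.85 m.
Hydraulic radius R = A/P = 12.06/9.85 = 1.224 m.
From Manning's equation, V = (1/n) R^(2/3) S^(1/2) = (1/0.038) × 1.224^(2/3) × 0.0093^(1/2) = 2.9 m/s.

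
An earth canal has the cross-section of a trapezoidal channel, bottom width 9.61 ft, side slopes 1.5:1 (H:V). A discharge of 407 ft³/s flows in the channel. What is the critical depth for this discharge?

y_c = 3.21 ft

At critical depth, Q² T / (g A³) = 1, i.e. A³/T = Q²/g = 407²/32.2 = 5144.
At y = 2.82 ft: A³/T = 3290 — too small.
At y = 3.92 ft: A³/T = 10480 — too large.
At y = 3.21 ft: A³/T = 5160 — ≈ 5144.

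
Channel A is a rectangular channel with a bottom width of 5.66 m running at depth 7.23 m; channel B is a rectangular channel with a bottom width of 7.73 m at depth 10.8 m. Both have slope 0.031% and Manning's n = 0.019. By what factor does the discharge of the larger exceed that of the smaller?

2.55

Channel A: Flow area A = b·y = 5.66 × 7.23 = 40.92 m². Wetted perimeter P = b + 2y = 5.66 + 2×7.23 = 20.12 m. Hydraulic radius R = A/P = 40.92/20.12 = 2.034 m. Q_A = (1/0.019)·40.92·2.034^(2/3)·√0.00031 = 60.87 m³/s.
Channel B: Flow area A = b·y = 7.73 × 10.8 = 83.48 m². Wetted perimeter P = b + 2y = 7.73 + 2×10.8 = 29.33 m. Hydraulic radius R = A/P = 83.48/29.33 = 2.846 m. Q_B = (1/0.019)·83.48·2.846^(2/3)·√0.00031 = 155.4 m³/s.
The larger discharge is 155.4 m³/s and the smaller is 60.87 m³/s; the ratio is 2.55.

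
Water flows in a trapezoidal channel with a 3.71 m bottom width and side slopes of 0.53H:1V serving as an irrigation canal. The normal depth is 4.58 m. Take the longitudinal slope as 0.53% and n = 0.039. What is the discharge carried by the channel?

Q = 83.2 m³/s

With bottom width b = 3.71 m and side slope z = 0.53: A = (b + zy)y = (3.71 + 0.53×4.58)×4.58 = 28.11 m²; P = b + 2y√(1+z²) = 3.71 + 2×4.58×1.132 = 14.08 m.
Hydraulic radius R = A/P = 28.11/14.08 = 1.997 m.
Manning's equation: Q = (1/n) A R^(2/3) S^(1/2) = (1/0.039) × 28.11 × 1.997^(2/3) × 0.0053^(1/2) = 83.2 m³/s.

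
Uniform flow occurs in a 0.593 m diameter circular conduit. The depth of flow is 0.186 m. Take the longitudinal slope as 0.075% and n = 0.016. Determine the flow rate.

For a circular section of diameter D = 0.593 m at depth y = 0.186 m, the central angle is θ = 2 arccos(1 − 2y/D) = 2.378 rad. Then A = (D²/8)(θ − sin θ) = 0.07412 m² and P = Dθ/2 = 0.705 m.
Hydraulic radius R = A/P = 0.07412/0.705 = 0.1051 m.
Manning's equation: Q = (1/n) A R^(2/3) S^(1/2) = (1/0.016) × 0.07412 × 0.1051^(2/3) × 0.00075^(1/2) = 0.0283 m³/s.

Q = 0.0283 m³/s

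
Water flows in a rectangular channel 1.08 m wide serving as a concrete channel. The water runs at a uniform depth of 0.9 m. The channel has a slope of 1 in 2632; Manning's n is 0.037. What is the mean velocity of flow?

V = 0.255 m/s

Flow area A = b·y = 1.08 × 0.9 = 0.972 m². Wetted perimeter P = b + 2y = 1.08 + 2×0.9 = 2.88 m.
Hydraulic radius R = A/P = 0.972/2.88 = 0.3375 m.
From Manning's equation, V = (1/n) R^(2/3) S^(1/2) = (1/0.037) × 0.3375^(2/3) × 0.0003799^(1/2) = 0.255 m/s.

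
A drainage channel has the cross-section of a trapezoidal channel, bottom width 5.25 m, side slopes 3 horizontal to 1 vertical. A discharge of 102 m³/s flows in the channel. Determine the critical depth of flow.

y_c = 2.26 m

At critical depth, Q² T / (g A³) = 1, i.e. A³/T = Q²/g = 102²/9.81 = 1061.
Try y = 2.8 m: A³/T = 2532 — over.
Try y = 1.95 m: A³/T = 598.3 — short.
Try y = 2.26 m: A³/T = 1068 — matches.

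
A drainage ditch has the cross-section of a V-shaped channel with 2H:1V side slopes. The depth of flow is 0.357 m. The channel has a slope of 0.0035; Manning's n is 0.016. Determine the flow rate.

For a triangular section with side slope z = 2: A = zy² = 2×0.357² = 0.2549 m²; P = 2y√(1+z²) = 2×0.357×2.236 = 1.597 m.
Hydraulic radius R = A/P = 0.2549/1.597 = 0.1597 m.
Manning's equation: Q = (1/n) A R^(2/3) S^(1/2) = (1/0.016) × 0.2549 × 0.1597^(2/3) × 0.0035^(1/2) = 0.277 m³/s.

Q = 0.277 m³/s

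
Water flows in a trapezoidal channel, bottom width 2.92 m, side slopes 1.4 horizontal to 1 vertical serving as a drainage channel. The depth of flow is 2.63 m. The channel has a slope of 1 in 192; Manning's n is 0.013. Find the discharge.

Q = 124 m³/s

With bottom width b = 2.92 m and side slope z = 1.4: A = (b + zy)y = (2.92 + 1.4×2.63)×2.63 = 17.36 m²; P = b + 2y√(1+z²) = 2.92 + 2×2.63×1.72 = 11.97 m.
Hydraulic radius R = A/P = 17.36/11.97 = 1.451 m.
Manning's equation: Q = (1/n) A R^(2/3) S^(1/2) = (1/0.013) × 17.36 × 1.451^(2/3) × 0.005208^(1/2) = 124 m³/s.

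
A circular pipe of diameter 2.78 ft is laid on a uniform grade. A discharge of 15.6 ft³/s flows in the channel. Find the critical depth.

At critical depth, Q² T / (g A³) = 1, i.e. A³/T = Q²/g = 15.6²/32.2 = 7.558.
At y = 1.02 ft: A³/T = 3.07 — too small.
At y = 1.64 ft: A³/T = 18.92 — too large.
At y = 1.29 ft: A³/T = 7.559 — close enough.

y_c = 1.29 ft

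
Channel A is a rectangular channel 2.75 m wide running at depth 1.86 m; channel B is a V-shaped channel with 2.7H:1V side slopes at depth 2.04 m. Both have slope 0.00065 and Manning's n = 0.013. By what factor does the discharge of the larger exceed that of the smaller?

Channel A: Flow area A = b·y = 2.75 × 1.86 = 5.115 m². Wetted perimeter P = b + 2y = 2.75 + 2×1.86 = 6.47 m. Hydraulic radius R = A/P = 5.115/6.47 = 0.7906 m. Q_A = (1/0.013)·5.115·0.7906^(2/3)·√0.00065 = 8.577 m³/s.
Channel B: For a triangular section with side slope z = 2.7: A = zy² = 2.7×2.04² = 11.24 m²; P = 2y√(1+z²) = 2×2.04×2.879 = 11.75 m. Hydraulic radius R = A/P = 11.24/11.75 = 0.9565 m. Q_B = (1/0.013)·11.24·0.9565^(2/3)·√0.00065 = 21.39 m³/s.
The larger discharge is 21.39 m³/s and the smaller is 8.577 m³/s; the ratio is 2.49.

2.49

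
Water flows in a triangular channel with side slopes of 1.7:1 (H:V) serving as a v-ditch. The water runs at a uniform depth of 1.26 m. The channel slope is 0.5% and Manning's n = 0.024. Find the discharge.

Q = 5.29 m³/s

For a triangular section with side slope z = 1.7: A = zy² = 1.7×1.26² = 2.699 m²; P = 2y√(1+z²) = 2×1.26×1.972 = 4.97 m.
Hydraulic radius R = A/P = 2.699/4.97 = 0.543 m.
Manning's equation: Q = (1/n) A R^(2/3) S^(1/2) = (1/0.024) × 2.699 × 0.543^(2/3) × 0.005^(1/2) = 5.29 m³/s.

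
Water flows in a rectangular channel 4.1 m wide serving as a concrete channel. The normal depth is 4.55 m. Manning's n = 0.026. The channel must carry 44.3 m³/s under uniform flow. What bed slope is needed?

S = 0.0024

Flow area A = b·y = 4.1 × 4.55 = 18.65 m². Wetted perimeter P = b + 2y = 4.1 + 2×4.55 = 13.2 m.
Hydraulic radius R = A/P = 18.65/13.2 = 1.413 m.
From Manning's equation, S = [nQ / (1 A R^(2/3))]² = [0.026 × 44.3 / (1 × 18.65 × 1.413^(2/3))]² = 0.0024.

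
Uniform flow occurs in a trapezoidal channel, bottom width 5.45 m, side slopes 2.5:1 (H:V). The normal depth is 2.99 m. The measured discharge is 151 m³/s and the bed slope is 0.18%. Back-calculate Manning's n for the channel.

n = 0.016

With bottom width b = 5.45 m and side slope z = 2.5: A = (b + zy)y = (5.45 + 2.5×2.99)×2.99 = 38.65 m²; P = b + 2y√(1+z²) = 5.45 + 2×2.99×2.693 = 21.55 m.
Hydraulic radius R = A/P = 38.65/21.55 = 1.793 m.
Rearranging Manning's equation: n = (1/Q) A R^(2/3) S^(1/2) = (1/151) × 38.65 × 1.793^(2/3) × √0.0018 = 0.016.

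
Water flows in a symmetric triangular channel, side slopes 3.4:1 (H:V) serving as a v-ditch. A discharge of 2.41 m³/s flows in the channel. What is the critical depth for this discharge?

y_c = 0.634 m

At critical depth, Q² T / (g A³) = 1, i.e. A³/T = Q²/g = 2.41²/9.81 = 0.5921.
At y = 0.528 m: A³/T = 0.2372 — too small.
At y = 0.719 m: A³/T = 1.111 — too large.
At y = 0.634 m: A³/T = 0.5921 — matches.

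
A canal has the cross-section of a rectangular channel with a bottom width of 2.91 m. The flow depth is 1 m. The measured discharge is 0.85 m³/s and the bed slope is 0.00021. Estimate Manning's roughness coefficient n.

n = 0.035

Flow area A = b·y = 2.91 × 1 = 2.91 m². Wetted perimeter P = b + 2y = 2.91 + 2×1 = 4.91 m.
Hydraulic radius R = A/P = 2.91/4.91 = 0.5927 m.
Rearranging Manning's equation: n = (1/Q) A R^(2/3) S^(1/2) = (1/0.85) × 2.91 × 0.5927^(2/3) × √0.00021 = 0.035.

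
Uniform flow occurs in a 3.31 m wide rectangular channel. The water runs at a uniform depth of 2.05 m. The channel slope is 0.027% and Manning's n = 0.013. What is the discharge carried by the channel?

Flow area A = b·y = 3.31 × 2.05 = 6.785 m². Wetted perimeter P = b + 2y = 3.31 + 2×2.05 = 7.41 m.
Hydraulic radius R = A/P = 6.785/7.41 = 0.9157 m.
Manning's equation: Q = (1/n) A R^(2/3) S^(1/2) = (1/0.013) × 6.785 × 0.9157^(2/3) × 0.00027^(1/2) = 8.09 m³/s.

Q = 8.09 m³/s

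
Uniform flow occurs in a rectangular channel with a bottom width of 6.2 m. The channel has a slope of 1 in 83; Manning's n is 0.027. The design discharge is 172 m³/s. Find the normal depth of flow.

y_n = 4.54 m

Manning's equation rearranged: A R^(2/3) = nQ / (1·√S) = 0.027 × 172 / (√0.01205) = 42.31.
Trying y = 3.3 m: A R^(2/3) = 27.97 — low.
Trying y = 4.54 m: A R^(2/3) = 42.3 — ≈ 42.31.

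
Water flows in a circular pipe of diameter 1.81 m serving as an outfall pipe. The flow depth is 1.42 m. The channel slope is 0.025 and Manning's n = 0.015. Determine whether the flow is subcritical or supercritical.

For a circular section of diameter D = 1.81 m at depth y = 1.42 m, the central angle is θ = 2 arccos(1 − 2y/D) = 4.352 rad. Then A = (D²/8)(θ − sin θ) = 2.166 m² and P = Dθ/2 = 3.939 m.
Hydraulic radius R = A/P = 2.166/3.939 = 0.5498 m.
V = (1/n) R^(2/3) √S = (1/0.015) × 0.5498^(2/3) × √0.025 = 7.074 m/s. Hydraulic depth D_h = A/T = 2.166/1.488 = 1.455 m.
Froude number Fr = V/√(g·D_h) = 7.074/√(9.81×1.455) = 1.87, which is greater than 1, so the flow is supercritical.

supercritical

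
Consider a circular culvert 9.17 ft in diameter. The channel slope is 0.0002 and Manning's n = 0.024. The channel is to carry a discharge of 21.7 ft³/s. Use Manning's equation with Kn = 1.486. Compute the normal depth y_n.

y_n = 2.89 ft

Manning's equation rearranged: A R^(2/3) = nQ / (1.486·√S) = 0.024 × 21.7 / (1.486 × √0.0002) = 24.78.
Try y = 3.19 ft: A R^(2/3) = 29.85 — over.
Try y = 2.33 ft: A R^(2/3) = 16.24 — short.
Try y = 2.89 ft: A R^(2/3) = 24.73 — matches.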